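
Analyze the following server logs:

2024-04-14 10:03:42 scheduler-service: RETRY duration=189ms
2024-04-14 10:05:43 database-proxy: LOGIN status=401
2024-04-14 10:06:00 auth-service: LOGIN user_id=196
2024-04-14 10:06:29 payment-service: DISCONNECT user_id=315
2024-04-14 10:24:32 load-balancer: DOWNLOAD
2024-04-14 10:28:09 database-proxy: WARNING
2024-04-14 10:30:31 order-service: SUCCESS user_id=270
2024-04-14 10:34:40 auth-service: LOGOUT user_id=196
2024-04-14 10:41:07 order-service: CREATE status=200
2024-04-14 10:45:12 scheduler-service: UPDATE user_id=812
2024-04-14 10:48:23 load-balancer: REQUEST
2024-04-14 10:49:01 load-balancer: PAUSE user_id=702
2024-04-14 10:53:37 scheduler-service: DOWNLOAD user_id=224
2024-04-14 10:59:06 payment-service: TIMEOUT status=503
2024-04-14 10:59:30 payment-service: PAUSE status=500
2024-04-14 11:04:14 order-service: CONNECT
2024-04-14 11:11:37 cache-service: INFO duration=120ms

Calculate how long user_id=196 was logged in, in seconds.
1720

To calculate session duration:

1. Find LOGIN event for user_id=196: 2024-04-14 10:06:00
2. Find LOGOUT event for user_id=196: 2024-04-14 10:34:40
3. Session duration: 2024-04-14 10:34:40 - 2024-04-14 10:06:00 = 1720 seconds (28 minutes)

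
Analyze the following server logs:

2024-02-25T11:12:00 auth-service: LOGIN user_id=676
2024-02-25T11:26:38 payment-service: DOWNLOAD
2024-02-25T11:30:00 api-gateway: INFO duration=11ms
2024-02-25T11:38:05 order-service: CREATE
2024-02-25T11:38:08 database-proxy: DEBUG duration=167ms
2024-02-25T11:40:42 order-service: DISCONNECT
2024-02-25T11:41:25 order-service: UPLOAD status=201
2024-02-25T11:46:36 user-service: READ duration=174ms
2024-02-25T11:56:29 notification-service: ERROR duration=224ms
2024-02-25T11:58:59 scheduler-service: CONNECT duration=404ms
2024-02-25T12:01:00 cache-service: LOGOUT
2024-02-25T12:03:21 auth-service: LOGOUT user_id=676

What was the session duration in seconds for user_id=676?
3081

To calculate session duration:

1. Find LOGIN event for user_id=676: 2024-02-25T11:12:00
2. Find LOGOUT event for user_id=676: 2024-02-25T12:03:21
3. Session duration: 2024-02-25T12:03:21 - 2024-02-25T11:12:00 = 3081 seconds (51 minutes)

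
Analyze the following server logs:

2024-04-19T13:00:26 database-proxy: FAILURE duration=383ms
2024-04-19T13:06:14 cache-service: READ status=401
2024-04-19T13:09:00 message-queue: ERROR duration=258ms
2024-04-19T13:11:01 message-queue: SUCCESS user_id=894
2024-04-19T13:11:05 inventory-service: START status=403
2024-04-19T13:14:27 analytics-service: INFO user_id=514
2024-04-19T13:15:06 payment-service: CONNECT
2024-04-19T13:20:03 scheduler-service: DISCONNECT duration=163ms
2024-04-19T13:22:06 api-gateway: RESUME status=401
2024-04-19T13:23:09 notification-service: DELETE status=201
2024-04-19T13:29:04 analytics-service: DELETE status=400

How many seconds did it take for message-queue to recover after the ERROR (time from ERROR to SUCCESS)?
121

To calculate recovery time:

1. Find ERROR event for message-queue: 2024-04-19T13:09:00
2. Find next SUCCESS event for message-queue: 2024-04-19T13:11:01
3. Recovery time: 2024-04-19T13:11:01 - 2024-04-19T13:09:00 = 121 seconds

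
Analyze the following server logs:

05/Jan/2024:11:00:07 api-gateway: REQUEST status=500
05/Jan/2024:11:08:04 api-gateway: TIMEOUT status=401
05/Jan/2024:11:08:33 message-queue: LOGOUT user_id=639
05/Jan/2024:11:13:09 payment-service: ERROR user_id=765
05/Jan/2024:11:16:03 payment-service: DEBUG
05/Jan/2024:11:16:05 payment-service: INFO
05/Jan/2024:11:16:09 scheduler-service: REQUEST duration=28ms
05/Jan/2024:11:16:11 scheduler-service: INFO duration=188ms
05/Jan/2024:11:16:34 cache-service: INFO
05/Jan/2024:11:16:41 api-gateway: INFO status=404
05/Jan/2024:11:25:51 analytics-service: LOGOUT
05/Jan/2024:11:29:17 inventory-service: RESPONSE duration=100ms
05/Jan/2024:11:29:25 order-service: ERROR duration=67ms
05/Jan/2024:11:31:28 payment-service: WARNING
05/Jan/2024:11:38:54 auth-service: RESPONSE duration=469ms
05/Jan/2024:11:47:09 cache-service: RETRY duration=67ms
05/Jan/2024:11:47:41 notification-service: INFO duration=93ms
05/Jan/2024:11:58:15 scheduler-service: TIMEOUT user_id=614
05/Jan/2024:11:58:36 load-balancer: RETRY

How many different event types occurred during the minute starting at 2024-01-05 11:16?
3

To count unique event types:

1. Filter events in the minute starting at 2024-01-05 11:16
2. Extract event types from matching entries
3. Count unique types: 3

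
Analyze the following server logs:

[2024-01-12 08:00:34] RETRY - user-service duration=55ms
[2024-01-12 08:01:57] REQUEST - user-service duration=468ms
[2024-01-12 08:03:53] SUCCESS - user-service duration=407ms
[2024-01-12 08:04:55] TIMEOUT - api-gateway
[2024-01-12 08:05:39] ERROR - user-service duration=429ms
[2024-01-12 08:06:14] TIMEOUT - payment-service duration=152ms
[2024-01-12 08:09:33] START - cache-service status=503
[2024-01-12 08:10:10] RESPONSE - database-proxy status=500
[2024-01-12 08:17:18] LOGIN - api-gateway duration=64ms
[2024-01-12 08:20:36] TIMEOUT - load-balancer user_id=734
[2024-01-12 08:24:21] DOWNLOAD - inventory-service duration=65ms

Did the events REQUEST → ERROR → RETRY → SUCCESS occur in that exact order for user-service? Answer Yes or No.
No

To verify sequence order:

1. Find all events in sequence REQUEST → ERROR → RETRY → SUCCESS for user-service
2. Extract their timestamps
3. Check if timestamps are in ascending order
4. Result: No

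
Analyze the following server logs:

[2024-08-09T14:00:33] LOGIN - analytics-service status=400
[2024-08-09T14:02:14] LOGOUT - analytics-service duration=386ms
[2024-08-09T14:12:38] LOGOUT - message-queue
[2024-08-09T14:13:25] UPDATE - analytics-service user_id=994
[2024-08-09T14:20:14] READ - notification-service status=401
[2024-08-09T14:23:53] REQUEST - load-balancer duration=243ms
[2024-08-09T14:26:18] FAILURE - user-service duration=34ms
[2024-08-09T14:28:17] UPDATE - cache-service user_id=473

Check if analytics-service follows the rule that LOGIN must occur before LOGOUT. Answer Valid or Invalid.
Valid

To validate ordering:

1. Required order: LOGIN → LOGOUT
2. Rule: LOGIN must occur before LOGOUT
3. Check actual order of events for analytics-service
4. Result: Valid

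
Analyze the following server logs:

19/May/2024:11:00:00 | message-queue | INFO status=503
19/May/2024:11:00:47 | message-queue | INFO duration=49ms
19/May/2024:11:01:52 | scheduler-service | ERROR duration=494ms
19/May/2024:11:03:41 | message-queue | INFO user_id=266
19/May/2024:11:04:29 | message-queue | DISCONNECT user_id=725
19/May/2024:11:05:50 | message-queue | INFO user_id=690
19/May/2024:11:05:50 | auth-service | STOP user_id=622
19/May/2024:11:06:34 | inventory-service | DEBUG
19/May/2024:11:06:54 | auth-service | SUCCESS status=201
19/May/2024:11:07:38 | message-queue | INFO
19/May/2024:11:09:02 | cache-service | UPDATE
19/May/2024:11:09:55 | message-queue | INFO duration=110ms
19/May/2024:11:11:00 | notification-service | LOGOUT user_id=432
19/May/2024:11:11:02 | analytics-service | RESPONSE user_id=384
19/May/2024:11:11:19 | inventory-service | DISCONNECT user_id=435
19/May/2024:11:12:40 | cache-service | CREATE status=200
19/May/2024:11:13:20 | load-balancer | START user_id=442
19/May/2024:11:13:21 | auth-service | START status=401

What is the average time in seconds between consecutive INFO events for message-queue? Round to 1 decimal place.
119.0

To calculate average interval:

1. Find all INFO events for message-queue in order
2. Calculate time gaps between consecutive events
3. Compute mean of gaps: 595 / 5 = 119.0 seconds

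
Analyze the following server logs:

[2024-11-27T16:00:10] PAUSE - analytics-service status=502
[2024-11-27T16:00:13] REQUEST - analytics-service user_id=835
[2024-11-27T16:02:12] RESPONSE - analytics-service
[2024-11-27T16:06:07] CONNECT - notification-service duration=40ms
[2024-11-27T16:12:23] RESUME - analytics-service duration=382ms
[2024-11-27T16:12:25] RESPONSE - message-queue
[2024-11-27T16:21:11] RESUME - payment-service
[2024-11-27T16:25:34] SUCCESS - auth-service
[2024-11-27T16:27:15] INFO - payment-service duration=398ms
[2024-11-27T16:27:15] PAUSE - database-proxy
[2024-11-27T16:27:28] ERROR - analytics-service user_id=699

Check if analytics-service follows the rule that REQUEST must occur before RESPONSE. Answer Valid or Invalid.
Valid

To validate ordering:

1. Required order: REQUEST → RESPONSE
2. Rule: REQUEST must occur before RESPONSE
3. Check actual order of events for analytics-service
4. Result: Valid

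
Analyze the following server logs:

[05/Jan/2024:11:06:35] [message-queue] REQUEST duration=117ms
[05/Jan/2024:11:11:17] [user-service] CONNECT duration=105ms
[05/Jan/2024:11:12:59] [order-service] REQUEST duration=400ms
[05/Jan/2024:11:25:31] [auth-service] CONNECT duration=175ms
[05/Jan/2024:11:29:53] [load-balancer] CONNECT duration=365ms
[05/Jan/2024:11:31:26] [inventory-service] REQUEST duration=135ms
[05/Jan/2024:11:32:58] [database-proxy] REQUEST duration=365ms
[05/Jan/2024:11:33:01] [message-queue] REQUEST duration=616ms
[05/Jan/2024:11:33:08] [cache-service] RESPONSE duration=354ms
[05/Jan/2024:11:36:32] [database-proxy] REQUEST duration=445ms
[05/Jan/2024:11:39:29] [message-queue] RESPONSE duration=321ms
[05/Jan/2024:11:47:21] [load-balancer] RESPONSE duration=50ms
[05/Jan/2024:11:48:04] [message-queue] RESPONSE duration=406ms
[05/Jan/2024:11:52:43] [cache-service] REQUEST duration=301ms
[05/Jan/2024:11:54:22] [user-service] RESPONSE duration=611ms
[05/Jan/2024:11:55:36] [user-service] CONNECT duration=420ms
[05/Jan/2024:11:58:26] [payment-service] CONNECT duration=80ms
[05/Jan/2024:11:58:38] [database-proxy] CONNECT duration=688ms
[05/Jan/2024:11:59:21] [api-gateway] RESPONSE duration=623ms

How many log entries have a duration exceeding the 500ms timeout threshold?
4

To count timeouts:

1. Threshold: 500ms
2. Extract duration from each log entry
3. Count entries where duration > 500
4. Timeout count: 4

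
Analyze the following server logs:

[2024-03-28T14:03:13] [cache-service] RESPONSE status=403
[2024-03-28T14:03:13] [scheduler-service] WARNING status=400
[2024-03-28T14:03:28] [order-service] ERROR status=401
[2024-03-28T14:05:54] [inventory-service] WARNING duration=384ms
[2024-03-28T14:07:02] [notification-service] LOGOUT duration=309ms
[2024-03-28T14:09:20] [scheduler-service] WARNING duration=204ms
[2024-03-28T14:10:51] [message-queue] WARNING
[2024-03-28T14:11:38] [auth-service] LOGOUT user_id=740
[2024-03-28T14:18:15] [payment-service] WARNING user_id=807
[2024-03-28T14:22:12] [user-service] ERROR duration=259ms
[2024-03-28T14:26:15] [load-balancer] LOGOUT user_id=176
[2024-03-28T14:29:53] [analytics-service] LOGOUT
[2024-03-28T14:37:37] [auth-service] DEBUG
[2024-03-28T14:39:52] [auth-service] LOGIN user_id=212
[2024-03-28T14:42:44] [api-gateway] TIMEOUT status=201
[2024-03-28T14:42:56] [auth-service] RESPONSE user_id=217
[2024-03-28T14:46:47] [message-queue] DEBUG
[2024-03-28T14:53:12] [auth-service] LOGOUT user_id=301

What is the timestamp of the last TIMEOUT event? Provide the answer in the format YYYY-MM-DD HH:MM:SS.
2024-03-28 14:42:44

To find the last event:

1. Filter for all TIMEOUT events
2. Sort by timestamp
3. Select the last one
4. Timestamp: 2024-03-28 14:42:44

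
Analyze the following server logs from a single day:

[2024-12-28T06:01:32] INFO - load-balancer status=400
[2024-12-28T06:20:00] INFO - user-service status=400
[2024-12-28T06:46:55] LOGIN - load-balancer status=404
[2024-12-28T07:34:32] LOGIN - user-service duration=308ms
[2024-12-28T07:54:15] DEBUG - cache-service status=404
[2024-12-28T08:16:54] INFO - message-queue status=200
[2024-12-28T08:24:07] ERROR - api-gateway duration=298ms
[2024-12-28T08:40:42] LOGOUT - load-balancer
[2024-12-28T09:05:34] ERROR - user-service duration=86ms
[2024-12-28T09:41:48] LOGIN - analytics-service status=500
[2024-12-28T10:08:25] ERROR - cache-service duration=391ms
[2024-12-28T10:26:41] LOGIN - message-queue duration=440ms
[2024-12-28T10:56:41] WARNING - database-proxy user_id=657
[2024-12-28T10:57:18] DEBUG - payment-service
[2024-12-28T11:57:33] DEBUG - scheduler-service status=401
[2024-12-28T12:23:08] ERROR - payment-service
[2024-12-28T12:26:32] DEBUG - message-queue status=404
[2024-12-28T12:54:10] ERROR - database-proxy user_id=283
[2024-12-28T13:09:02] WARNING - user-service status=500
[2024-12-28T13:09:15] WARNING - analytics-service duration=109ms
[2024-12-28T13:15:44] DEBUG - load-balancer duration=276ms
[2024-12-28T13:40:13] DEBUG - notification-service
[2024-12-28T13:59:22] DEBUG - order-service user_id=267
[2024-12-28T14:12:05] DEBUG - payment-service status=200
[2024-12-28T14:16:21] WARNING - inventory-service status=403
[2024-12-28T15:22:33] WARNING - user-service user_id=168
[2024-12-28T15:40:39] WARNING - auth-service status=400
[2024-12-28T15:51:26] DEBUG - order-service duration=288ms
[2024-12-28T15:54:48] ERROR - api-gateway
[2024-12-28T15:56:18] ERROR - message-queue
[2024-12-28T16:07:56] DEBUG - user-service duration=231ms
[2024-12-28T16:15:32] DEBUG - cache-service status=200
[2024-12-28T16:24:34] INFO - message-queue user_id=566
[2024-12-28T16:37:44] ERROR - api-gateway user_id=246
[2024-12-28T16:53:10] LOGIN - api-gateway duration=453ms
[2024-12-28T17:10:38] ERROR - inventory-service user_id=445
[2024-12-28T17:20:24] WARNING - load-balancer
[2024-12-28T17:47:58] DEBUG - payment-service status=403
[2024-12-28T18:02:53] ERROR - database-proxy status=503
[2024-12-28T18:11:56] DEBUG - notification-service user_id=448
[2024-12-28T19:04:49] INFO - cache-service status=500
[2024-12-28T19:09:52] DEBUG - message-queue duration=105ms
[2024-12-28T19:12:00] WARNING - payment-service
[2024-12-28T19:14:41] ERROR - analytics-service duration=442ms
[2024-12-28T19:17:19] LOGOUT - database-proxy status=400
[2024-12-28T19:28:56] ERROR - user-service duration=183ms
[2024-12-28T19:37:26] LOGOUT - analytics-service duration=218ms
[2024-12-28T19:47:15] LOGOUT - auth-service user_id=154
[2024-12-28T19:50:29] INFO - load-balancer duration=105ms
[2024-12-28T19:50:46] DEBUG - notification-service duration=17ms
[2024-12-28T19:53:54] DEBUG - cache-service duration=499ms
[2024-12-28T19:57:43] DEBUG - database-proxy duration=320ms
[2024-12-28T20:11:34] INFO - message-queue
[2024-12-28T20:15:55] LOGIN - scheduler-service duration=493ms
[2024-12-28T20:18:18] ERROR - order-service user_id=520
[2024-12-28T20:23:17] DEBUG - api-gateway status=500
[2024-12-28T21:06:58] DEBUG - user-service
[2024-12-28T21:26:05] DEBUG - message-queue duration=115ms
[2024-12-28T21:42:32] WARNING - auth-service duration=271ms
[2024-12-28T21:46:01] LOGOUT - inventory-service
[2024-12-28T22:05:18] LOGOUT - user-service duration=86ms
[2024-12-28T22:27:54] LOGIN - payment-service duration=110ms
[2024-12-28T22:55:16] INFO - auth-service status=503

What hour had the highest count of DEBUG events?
19

To find the peak hour:

1. Group all DEBUG events by hour
2. Count events in each hour
3. Find hour with maximum count
4. Peak hour: 19 (with 4 events)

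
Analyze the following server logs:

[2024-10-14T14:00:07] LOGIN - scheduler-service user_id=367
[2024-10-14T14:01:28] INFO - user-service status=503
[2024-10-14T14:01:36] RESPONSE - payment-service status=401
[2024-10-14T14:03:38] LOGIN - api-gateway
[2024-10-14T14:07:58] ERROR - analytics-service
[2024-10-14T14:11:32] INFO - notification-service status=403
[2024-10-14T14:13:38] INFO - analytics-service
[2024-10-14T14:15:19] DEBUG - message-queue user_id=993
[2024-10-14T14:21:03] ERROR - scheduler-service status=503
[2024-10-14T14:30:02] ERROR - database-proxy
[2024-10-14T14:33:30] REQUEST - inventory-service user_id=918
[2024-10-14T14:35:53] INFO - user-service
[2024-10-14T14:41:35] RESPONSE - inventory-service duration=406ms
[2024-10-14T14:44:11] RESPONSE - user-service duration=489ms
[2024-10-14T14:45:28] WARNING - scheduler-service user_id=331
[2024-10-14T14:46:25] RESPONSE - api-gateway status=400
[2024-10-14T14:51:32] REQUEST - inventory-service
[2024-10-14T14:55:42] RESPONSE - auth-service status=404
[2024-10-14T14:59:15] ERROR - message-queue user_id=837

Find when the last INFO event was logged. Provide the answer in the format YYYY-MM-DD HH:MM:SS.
2024-10-14 14:35:53

To find the last event:

1. Filter for all INFO events
2. Sort by timestamp
3. Select the last one
4. Timestamp: 2024-10-14 14:35:53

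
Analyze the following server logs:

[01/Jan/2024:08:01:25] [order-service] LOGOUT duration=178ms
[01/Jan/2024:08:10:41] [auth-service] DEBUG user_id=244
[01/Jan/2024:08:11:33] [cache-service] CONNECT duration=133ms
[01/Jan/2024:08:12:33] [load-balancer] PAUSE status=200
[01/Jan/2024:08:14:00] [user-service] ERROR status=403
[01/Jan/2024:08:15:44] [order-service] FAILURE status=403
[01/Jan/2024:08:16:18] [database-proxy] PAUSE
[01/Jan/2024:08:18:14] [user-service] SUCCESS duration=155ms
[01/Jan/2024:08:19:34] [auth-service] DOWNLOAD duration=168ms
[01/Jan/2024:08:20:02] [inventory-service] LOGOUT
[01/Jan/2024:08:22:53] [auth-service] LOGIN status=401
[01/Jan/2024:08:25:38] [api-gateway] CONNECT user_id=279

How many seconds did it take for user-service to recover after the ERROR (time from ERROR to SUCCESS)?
254

To calculate recovery time:

1. Find ERROR event for user-service: 01/Jan/2024:08:14:00
2. Find next SUCCESS event for user-service: 01/Jan/2024:08:18:14
3. Recovery time: 01/Jan/2024:08:18:14 - 01/Jan/2024:08:14:00 = 254 seconds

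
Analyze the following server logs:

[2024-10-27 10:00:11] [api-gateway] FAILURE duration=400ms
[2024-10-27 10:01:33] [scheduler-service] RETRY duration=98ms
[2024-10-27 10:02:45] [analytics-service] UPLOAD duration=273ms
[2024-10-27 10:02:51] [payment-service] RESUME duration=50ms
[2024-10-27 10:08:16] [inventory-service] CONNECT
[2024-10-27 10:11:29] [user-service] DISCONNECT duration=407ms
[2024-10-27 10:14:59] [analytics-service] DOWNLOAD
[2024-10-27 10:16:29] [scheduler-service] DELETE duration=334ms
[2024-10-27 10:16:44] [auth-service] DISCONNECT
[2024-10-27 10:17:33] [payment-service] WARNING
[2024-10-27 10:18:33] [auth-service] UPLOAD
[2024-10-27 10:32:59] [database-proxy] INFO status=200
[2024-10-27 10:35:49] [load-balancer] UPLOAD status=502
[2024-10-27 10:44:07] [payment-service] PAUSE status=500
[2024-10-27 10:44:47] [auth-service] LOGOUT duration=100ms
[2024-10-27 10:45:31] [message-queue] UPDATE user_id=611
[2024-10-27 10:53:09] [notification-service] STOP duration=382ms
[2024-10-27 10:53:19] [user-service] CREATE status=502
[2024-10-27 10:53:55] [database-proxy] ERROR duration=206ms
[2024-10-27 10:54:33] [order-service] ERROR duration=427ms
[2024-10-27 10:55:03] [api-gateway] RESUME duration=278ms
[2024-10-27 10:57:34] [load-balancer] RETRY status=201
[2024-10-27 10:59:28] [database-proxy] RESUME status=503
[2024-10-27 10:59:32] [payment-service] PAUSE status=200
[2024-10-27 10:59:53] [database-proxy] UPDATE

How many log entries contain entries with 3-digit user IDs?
1

To find matching entries:

1. Pattern to match: entries with 3-digit user IDs
2. Scan each log entry for the pattern
3. Count matches: 1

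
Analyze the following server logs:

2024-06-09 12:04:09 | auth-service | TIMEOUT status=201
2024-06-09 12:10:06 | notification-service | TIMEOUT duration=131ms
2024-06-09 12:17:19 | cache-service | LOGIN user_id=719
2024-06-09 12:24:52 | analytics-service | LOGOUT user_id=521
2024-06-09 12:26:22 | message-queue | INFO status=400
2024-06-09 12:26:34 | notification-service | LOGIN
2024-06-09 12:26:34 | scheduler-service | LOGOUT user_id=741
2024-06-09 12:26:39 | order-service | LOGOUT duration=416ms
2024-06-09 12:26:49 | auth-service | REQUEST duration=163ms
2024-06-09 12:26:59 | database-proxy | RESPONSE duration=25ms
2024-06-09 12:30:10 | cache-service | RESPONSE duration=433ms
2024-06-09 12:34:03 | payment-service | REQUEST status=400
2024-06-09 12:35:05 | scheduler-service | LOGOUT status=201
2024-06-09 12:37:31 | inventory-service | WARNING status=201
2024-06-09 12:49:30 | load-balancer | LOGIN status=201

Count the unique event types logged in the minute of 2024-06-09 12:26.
5

To count unique event types:

1. Filter events in the minute starting at 2024-06-09 12:26
2. Extract event types from matching entries
3. Count unique types: 5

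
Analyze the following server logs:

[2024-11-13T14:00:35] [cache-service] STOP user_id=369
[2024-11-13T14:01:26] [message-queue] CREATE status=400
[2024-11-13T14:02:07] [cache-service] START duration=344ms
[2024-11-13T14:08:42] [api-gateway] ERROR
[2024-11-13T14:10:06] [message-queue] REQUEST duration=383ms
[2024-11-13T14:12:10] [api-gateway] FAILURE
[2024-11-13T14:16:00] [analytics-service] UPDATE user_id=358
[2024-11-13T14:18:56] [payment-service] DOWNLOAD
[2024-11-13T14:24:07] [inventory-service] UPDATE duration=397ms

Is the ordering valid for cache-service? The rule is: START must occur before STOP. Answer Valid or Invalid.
Invalid

To validate ordering:

1. Required order: START → STOP
2. Rule: START must occur before STOP
3. Check actual order of events for cache-service
4. Result: Invalid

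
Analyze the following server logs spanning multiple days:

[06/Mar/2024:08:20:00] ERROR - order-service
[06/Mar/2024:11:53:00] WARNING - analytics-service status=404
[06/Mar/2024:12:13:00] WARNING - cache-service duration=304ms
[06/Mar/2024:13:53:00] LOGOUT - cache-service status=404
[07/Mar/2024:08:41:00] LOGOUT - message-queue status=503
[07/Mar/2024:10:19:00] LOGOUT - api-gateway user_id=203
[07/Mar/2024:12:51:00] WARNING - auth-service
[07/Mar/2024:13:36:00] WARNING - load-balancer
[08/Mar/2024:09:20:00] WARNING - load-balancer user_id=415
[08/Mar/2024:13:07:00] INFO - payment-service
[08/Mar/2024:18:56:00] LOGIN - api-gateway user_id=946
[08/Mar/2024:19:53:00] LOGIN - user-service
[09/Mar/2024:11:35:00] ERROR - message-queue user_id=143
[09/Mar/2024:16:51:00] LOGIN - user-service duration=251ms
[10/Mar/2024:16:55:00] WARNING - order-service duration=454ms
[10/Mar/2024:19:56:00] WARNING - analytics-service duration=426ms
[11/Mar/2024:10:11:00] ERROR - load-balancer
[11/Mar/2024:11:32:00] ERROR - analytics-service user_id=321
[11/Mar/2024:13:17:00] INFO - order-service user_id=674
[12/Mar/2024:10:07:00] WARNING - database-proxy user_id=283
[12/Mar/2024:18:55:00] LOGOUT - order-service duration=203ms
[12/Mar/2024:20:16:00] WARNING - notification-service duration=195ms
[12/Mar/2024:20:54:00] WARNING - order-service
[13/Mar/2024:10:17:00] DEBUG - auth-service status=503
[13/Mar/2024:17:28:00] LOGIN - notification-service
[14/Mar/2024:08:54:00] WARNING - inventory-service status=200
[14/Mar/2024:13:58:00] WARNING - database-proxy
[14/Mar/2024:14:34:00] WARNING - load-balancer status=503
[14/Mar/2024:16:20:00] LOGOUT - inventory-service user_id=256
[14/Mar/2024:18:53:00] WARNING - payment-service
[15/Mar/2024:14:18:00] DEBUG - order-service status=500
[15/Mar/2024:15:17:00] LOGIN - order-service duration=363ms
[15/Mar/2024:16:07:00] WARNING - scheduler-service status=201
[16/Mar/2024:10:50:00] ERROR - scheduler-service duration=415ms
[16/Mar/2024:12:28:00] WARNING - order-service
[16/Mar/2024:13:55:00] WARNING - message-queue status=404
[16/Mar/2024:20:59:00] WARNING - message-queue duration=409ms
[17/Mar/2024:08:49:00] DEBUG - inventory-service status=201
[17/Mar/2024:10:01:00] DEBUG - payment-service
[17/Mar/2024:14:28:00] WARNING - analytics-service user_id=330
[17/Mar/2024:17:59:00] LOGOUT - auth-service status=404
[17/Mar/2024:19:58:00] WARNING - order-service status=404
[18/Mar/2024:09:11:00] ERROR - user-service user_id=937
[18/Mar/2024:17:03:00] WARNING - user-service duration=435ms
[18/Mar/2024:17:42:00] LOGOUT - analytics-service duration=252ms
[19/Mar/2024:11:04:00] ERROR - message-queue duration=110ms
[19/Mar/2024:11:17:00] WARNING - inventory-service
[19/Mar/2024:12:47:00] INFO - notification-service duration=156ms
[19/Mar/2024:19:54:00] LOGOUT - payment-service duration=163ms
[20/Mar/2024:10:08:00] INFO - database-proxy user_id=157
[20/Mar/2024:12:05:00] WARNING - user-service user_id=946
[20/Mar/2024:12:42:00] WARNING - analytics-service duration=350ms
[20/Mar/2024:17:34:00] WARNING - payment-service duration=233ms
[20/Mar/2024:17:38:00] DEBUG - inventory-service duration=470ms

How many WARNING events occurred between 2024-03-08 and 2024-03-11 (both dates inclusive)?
3

To filter by date range:

1. Date range: 2024-03-08 through 2024-03-11, both dates inclusive
2. Filter for WARNING events whose date falls in this range
3. Count matching events: 3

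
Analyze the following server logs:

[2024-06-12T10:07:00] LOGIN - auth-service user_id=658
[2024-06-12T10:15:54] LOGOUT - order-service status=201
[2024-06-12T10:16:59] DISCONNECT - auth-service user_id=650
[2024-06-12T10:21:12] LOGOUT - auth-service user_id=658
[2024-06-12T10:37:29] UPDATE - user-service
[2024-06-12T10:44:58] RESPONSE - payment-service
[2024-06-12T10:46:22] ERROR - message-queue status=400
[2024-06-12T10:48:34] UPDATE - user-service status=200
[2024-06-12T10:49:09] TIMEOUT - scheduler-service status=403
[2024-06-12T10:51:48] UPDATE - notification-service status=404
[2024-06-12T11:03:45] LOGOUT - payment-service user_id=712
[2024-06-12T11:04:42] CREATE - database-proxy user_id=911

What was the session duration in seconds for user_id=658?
852

To calculate session duration:

1. Find LOGIN event for user_id=658: 2024-06-12T10:07:00
2. Find LOGOUT event for user_id=658: 2024-06-12T10:21:12
3. Session duration: 2024-06-12T10:21:12 - 2024-06-12T10:07:00 = 852 seconds (14 minutes)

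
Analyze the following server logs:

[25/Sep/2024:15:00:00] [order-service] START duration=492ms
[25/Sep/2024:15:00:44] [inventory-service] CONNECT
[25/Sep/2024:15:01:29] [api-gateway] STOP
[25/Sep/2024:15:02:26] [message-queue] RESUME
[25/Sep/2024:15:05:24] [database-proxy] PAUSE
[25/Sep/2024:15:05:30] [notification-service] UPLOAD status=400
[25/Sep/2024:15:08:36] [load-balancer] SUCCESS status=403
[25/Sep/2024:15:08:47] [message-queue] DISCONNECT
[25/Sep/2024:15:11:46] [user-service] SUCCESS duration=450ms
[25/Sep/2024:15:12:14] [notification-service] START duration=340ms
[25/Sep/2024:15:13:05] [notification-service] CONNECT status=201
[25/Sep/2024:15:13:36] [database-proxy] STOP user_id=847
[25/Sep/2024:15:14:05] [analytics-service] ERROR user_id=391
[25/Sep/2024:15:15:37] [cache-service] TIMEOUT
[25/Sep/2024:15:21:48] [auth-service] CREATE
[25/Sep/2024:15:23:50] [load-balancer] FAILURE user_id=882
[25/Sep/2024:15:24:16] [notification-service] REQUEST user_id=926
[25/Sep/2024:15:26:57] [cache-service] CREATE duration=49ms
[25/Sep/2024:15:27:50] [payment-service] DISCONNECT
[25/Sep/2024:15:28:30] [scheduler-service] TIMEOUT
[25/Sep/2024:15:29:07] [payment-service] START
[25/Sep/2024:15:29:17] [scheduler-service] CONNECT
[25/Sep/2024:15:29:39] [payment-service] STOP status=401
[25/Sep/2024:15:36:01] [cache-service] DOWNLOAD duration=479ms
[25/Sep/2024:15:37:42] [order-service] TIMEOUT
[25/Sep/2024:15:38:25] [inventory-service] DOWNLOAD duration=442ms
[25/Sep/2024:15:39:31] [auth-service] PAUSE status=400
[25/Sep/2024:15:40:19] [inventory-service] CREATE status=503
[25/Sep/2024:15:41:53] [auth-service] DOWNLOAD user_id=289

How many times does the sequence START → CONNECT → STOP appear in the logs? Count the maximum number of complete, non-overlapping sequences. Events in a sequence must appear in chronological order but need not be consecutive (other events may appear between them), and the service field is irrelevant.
3

To count sequences:

1. Look for pattern: START → CONNECT → STOP
2. Greedily scan the log in chronological order, matching each sequence element in turn (ignoring service)
3. Each time the full pattern completes, increment the count and restart matching from the next event
4. Complete non-overlapping sequences found: 3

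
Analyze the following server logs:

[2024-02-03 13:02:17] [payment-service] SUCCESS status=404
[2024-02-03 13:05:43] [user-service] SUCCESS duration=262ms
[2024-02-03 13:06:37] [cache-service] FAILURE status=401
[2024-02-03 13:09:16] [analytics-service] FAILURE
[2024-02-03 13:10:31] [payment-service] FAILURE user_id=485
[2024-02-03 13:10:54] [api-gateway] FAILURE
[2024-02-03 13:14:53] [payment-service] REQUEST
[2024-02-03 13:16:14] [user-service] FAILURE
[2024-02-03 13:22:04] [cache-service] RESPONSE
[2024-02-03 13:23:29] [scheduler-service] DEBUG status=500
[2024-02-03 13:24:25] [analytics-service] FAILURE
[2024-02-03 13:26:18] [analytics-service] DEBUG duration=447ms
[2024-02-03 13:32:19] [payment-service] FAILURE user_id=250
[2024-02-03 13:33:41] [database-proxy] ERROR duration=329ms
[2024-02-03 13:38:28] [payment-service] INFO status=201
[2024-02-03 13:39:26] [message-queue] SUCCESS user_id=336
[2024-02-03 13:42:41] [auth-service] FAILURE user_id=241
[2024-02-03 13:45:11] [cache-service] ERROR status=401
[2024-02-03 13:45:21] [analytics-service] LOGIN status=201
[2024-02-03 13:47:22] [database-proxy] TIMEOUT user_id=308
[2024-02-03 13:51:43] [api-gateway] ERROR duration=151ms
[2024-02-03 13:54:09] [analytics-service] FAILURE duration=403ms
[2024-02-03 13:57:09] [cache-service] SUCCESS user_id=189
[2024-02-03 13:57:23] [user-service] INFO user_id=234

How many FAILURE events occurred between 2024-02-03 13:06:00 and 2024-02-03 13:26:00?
6

To count events in the time window:

1. Window boundaries: 2024-02-03 13:06:00 to 2024-02-03 13:26:00
2. Filter for FAILURE events within this window
3. Count matching events: 6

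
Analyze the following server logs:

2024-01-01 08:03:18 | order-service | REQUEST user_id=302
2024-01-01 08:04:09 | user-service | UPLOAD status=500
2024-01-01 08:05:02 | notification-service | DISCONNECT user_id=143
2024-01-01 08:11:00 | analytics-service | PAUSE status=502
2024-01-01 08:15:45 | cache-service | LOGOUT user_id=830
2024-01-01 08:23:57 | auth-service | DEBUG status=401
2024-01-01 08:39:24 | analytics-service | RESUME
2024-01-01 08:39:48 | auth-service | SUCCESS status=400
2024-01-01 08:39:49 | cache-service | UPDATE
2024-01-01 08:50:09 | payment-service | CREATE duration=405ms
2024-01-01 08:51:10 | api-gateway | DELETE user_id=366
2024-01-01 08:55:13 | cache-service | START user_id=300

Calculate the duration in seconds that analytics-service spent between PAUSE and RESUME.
1704

To calculate state duration:

1. Find PAUSE event for analytics-service: 2024-01-01 08:11:00
2. Find RESUME event for analytics-service: 2024-01-01 08:39:24
3. Calculate duration: 2024-01-01 08:39:24 - 2024-01-01 08:11:00 = 1704 seconds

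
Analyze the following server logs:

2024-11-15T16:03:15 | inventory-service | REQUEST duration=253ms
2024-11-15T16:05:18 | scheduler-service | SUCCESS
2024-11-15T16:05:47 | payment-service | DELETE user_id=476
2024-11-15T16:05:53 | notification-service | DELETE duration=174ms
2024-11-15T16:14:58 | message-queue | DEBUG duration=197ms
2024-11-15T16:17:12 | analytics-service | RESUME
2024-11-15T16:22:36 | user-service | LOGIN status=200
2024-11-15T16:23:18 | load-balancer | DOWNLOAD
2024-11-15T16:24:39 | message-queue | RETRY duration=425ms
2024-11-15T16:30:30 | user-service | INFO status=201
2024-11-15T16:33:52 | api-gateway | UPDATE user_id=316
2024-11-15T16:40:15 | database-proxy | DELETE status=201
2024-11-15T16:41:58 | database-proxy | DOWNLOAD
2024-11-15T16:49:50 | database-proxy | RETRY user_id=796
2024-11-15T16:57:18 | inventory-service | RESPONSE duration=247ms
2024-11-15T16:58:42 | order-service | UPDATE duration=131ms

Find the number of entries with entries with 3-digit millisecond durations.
6

To find matching entries:

1. Pattern to match: entries with 3-digit millisecond durations
2. Scan each log entry for the pattern
3. Count matches: 6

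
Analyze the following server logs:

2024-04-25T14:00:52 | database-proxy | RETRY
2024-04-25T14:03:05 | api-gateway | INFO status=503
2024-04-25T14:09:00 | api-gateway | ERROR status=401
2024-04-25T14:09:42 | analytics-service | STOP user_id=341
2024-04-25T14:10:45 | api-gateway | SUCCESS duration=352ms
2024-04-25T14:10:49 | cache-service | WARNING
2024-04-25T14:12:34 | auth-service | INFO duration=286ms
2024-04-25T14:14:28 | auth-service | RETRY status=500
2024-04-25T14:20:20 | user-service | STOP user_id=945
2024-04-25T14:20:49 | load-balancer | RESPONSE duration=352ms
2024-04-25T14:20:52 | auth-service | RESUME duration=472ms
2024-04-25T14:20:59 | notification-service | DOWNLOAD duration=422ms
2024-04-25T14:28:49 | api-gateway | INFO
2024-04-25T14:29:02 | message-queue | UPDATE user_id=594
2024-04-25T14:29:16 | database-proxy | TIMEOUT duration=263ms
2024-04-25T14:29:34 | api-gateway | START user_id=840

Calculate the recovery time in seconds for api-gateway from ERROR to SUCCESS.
105

To calculate recovery time:

1. Find ERROR event for api-gateway: 2024-04-25T14:09:00
2. Find next SUCCESS event for api-gateway: 2024-04-25T14:10:45
3. Recovery time: 2024-04-25T14:10:45 - 2024-04-25T14:09:00 = 105 seconds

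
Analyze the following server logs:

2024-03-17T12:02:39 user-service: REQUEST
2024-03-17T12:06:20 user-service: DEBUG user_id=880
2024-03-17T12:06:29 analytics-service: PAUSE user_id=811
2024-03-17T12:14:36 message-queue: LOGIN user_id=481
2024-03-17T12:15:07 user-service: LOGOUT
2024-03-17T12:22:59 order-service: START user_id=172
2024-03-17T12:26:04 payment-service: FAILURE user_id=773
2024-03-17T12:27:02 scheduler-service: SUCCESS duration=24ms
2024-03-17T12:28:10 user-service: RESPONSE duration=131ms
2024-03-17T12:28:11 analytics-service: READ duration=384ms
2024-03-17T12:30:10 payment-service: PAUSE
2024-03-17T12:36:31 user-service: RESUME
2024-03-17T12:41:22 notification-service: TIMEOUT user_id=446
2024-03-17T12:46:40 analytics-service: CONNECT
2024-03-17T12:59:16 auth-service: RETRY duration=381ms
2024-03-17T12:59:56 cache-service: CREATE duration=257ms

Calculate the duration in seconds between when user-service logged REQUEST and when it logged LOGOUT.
748

To find the time between events:

1. Locate the first REQUEST event for user-service: 2024-03-17T12:02:39
2. Locate the first LOGOUT event for user-service: 2024-03-17T12:15:07
3. Calculate the difference: 2024-03-17T12:15:07 - 2024-03-17T12:02:39 = 748 seconds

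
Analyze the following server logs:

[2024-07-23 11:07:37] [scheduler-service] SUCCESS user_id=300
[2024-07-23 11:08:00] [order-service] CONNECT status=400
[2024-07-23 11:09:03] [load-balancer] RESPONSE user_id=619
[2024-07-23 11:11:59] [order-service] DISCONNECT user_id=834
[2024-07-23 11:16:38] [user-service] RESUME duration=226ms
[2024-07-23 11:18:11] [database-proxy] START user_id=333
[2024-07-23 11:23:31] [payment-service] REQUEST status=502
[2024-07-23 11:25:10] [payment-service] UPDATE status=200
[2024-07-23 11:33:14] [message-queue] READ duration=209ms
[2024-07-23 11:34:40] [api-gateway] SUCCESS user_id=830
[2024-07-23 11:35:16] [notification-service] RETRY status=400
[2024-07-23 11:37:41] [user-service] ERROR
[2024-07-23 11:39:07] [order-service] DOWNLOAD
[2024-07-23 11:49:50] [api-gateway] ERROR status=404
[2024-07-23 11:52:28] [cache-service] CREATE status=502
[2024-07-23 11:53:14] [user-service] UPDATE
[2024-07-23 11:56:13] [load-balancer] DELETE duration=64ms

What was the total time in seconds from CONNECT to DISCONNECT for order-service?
239

To calculate state duration:

1. Find CONNECT event for order-service: 2024-07-23 11:08:00
2. Find DISCONNECT event for order-service: 2024-07-23 11:11:59
3. Calculate duration: 2024-07-23 11:11:59 - 2024-07-23 11:08:00 = 239 seconds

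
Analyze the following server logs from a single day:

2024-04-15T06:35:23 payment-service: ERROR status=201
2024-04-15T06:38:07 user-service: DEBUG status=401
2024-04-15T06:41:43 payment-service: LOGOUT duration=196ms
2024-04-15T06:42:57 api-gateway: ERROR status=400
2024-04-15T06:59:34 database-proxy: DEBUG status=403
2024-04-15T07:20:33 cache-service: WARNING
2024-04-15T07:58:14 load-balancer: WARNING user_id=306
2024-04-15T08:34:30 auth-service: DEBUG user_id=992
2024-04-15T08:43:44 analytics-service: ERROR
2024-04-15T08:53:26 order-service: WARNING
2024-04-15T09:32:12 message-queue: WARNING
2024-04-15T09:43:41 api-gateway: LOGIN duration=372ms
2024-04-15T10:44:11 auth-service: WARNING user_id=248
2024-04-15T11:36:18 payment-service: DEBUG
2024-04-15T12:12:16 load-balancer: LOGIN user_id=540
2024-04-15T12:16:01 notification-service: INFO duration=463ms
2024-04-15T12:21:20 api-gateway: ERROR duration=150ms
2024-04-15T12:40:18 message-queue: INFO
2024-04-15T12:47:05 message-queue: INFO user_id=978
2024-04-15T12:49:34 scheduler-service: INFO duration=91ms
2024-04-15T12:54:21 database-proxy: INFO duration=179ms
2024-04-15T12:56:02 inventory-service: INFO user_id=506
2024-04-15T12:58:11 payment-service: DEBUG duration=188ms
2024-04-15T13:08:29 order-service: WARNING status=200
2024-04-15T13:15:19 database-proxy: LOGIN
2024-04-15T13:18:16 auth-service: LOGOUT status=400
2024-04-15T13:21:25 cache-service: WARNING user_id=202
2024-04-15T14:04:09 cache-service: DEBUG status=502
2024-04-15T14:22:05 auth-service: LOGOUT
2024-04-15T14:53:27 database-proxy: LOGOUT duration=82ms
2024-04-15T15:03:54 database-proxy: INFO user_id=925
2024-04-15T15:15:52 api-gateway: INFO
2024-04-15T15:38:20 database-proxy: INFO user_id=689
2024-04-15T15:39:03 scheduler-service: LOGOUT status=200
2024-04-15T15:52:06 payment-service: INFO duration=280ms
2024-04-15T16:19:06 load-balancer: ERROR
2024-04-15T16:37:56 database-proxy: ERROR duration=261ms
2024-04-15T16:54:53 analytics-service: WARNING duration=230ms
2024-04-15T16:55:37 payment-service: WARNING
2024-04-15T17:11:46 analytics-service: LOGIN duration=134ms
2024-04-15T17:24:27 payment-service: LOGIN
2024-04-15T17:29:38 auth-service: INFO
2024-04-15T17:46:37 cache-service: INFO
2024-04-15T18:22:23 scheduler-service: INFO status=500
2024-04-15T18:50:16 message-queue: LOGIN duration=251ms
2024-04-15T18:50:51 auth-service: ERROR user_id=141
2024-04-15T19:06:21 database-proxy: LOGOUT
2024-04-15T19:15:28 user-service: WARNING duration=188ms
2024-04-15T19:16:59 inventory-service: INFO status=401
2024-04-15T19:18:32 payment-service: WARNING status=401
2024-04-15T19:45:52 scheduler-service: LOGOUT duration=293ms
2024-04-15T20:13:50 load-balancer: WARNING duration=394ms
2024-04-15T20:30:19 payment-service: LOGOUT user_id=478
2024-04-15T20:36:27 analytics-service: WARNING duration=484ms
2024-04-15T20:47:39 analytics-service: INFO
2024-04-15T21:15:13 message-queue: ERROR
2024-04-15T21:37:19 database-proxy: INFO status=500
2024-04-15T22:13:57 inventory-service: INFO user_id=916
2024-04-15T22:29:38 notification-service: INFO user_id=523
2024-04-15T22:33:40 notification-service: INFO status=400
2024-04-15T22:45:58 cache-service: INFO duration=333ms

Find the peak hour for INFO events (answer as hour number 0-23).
12

To find the peak hour:

1. Group all INFO events by hour
2. Count events in each hour
3. Find hour with maximum count
4. Peak hour: 12 (with 6 events)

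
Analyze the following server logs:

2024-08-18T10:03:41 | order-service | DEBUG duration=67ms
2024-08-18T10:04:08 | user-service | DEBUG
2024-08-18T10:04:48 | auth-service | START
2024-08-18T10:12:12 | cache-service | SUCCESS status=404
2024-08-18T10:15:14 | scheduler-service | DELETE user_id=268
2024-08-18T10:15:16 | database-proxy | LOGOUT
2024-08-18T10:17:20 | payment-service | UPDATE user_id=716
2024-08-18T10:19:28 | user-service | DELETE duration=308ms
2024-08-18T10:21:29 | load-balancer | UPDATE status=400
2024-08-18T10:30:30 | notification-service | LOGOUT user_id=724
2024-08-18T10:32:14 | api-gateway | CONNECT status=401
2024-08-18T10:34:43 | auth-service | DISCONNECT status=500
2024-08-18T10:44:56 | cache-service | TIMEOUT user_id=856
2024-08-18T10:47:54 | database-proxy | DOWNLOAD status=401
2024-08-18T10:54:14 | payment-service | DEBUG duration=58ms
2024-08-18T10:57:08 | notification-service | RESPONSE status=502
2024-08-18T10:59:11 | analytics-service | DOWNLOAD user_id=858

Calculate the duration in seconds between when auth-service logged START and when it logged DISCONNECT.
1795

To find the time between events:

1. Locate the first START event for auth-service: 2024-08-18T10:04:48
2. Locate the first DISCONNECT event for auth-service: 2024-08-18T10:34:43
3. Calculate the difference: 2024-08-18T10:34:43 - 2024-08-18T10:04:48 = 1795 seconds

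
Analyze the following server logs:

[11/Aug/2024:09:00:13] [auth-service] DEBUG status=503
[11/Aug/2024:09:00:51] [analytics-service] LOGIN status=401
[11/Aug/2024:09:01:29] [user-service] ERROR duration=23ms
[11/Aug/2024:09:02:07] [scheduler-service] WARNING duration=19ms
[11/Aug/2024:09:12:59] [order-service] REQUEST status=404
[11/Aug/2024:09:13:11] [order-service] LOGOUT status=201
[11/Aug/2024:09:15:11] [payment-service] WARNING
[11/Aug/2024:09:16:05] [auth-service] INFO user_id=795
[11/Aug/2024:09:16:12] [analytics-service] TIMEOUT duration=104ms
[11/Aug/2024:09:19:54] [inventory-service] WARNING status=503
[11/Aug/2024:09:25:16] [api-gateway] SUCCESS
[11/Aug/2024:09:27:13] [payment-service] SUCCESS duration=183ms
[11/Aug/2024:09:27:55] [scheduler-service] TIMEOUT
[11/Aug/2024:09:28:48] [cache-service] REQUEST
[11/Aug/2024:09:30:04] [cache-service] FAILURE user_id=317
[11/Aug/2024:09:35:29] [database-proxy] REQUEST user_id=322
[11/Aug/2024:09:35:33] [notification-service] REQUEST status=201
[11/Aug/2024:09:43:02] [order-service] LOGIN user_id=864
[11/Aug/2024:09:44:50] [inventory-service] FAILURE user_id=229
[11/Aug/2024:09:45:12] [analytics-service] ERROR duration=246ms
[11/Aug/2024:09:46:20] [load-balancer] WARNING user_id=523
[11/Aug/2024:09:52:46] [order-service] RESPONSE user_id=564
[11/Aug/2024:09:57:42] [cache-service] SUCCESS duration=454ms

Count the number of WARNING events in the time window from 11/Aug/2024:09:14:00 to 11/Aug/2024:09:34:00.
2

To count events in the time window:

1. Window boundaries: 11/Aug/2024:09:14:00 to 11/Aug/2024:09:34:00
2. Filter for WARNING events within this window
3. Count matching events: 2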